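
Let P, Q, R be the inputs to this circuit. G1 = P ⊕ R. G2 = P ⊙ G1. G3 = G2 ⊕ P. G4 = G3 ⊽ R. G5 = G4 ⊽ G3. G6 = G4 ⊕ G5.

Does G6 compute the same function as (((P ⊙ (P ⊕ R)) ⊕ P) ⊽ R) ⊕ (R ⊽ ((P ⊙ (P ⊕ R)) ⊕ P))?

No

G1 = P ⊕ R
G2 = P ⊙ G1 = P ⊙ (P ⊕ R)
G3 = G2 ⊕ P = (P ⊙ (P ⊕ R)) ⊕ P
G4 = G3 ⊽ R = ((P ⊙ (P ⊕ R)) ⊕ P) ⊽ R
G5 = G4 ⊽ G3 = (((P ⊙ (P ⊕ R)) ⊕ P) ⊽ R) ⊽ ((P ⊙ (P ⊕ R)) ⊕ P)
G6 = G4 ⊕ G5 = (((P ⊙ (P ⊕ R)) ⊕ P) ⊽ R) ⊕ ((((P ⊙ (P ⊕ R)) ⊕ P) ⊽ R) ⊽ ((P ⊙ (P ⊕ R)) ⊕ P))
At P=0, Q=0, R=1: circuit gives 1, formula gives 0.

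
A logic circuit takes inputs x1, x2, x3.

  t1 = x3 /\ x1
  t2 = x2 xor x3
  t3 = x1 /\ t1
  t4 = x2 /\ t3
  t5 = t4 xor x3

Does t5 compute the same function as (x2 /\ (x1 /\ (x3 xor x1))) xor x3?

t1 = x3 /\ x1
t3 = x1 /\ t1 = x1 /\ (x3 /\ x1)
t4 = x2 /\ t3 = x2 /\ (x1 /\ (x3 /\ x1))
t5 = t4 xor x3 = (x2 /\ (x1 /\ (x3 /\ x1))) xor x3
At x1=1, x2=1, x3=0: circuit gives 0, formula gives 1.

No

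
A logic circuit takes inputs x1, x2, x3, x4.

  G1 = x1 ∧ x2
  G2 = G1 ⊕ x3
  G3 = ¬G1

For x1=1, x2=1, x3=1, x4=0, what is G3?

0

G1 = 1 ∧ 1 = 1
G3 = ¬1 = 0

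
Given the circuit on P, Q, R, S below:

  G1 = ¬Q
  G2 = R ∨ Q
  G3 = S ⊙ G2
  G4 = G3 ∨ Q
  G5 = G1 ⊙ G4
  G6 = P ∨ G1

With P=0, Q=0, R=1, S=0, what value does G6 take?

1

G1 = ¬0 = 1
G6 = 0 ∨ 1 = 1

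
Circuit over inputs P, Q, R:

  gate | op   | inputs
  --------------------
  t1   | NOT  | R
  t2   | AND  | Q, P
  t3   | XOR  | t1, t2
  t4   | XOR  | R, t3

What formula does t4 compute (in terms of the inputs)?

t1 = NOT R
t2 = Q AND P
t3 = t1 XOR t2 = NOT R XOR (Q AND P)
t4 = R XOR t3 = R XOR (NOT R XOR (Q AND P))

R XOR (NOT R XOR (Q AND P))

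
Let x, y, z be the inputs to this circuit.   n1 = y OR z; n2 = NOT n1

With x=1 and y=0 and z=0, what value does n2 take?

n1 = 0 OR 0 = 0
n2 = NOT 0 = 1

1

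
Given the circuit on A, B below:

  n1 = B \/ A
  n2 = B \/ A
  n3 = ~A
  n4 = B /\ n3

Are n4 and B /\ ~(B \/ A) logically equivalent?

n3 = ~A
n4 = B /\ n3 = B /\ ~A
At A=0, B=1: circuit gives 1, formula gives 0.

No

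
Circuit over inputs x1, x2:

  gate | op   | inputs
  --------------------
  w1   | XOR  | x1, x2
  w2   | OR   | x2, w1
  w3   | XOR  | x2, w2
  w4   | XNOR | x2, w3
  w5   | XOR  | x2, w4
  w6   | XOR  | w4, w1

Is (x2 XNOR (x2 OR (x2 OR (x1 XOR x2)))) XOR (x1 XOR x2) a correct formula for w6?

No

w1 = x1 XOR x2
w2 = x2 OR w1 = x2 OR (x1 XOR x2)
w3 = x2 XOR w2 = x2 XOR (x2 OR (x1 XOR x2))
w4 = x2 XNOR w3 = x2 XNOR (x2 XOR (x2 OR (x1 XOR x2)))
w6 = w4 XOR w1 = (x2 XNOR (x2 XOR (x2 OR (x1 XOR x2)))) XOR (x1 XOR x2)
At x1=0, x2=1: circuit gives 1, formula gives 0.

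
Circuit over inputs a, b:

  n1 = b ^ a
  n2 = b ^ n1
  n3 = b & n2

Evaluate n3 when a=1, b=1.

1

n1 = 1 ^ 1 = 0
n2 = 1 ^ 0 = 1
n3 = 1 & 1 = 1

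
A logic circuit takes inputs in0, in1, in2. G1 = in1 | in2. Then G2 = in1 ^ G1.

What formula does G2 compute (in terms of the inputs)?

in1 ^ (in1 | in2)

G1 = in1 | in2
G2 = in1 ^ G1 = in1 ^ (in1 | in2)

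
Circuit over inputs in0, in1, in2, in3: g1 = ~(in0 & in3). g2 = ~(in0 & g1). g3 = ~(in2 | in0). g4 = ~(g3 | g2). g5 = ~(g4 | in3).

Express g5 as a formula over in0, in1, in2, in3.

g1 = ~(in0 & in3)
g2 = ~(in0 & g1) = ~(in0 & (~(in0 & in3)))
g3 = ~(in2 | in0)
g4 = ~(g3 | g2) = ~((~(in2 | in0)) | (~(in0 & (~(in0 & in3)))))
g5 = ~(g4 | in3) = ~((~((~(in2 | in0)) | (~(in0 & (~(in0 & in3)))))) | in3)

~((~((~(in2 | in0)) | (~(in0 & (~(in0 & in3)))))) | in3)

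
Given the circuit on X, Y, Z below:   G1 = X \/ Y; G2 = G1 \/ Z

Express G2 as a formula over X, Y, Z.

G1 = X \/ Y
G2 = G1 \/ Z = (X \/ Y) \/ Z

(X \/ Y) \/ Z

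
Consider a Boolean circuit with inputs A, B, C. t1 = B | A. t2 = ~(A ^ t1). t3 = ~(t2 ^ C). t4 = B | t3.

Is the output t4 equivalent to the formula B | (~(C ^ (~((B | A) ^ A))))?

t1 = B | A
t2 = ~(A ^ t1) = ~(A ^ (B | A))
t3 = ~(t2 ^ C) = ~((~(A ^ (B | A))) ^ C)
t4 = B | t3 = B | (~((~(A ^ (B | A))) ^ C))
At A=0, B=0, C=0: circuit gives 0, formula gives 0.
At A=0, B=0, C=1: circuit gives 1, formula gives 1.
Agrees on all 8 inputs.

Yes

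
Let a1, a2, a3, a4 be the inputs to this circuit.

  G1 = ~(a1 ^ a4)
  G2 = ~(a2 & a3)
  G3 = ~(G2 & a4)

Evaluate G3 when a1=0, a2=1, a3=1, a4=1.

G2 = ~(1 & 1) = 0
G3 = ~(0 & 1) = 1

1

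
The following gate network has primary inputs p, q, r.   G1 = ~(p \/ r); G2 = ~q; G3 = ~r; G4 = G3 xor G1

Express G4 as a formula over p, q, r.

G1 = ~(p \/ r)
G3 = ~r
G4 = G3 xor G1 = ~r xor (~(p \/ r))

~r xor (~(p \/ r))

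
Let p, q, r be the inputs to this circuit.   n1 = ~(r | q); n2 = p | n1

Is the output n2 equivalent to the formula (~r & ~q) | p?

n1 = ~(r | q)
n2 = p | n1 = p | (~(r | q))
At p=0, q=0, r=1: circuit gives 0, formula gives 0.
At p=0, q=0, r=0: circuit gives 1, formula gives 1.
Agrees on all 8 inputs.

Yes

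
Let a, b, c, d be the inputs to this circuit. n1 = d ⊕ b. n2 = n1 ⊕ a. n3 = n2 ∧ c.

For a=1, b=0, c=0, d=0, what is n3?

n1 = 0 ⊕ 0 = 0
n2 = 0 ⊕ 1 = 1
n3 = 1 ∧ 0 = 0

0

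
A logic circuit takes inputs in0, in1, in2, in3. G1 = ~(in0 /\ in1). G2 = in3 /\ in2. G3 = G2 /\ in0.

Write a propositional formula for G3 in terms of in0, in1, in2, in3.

G2 = in3 /\ in2
G3 = G2 /\ in0 = (in3 /\ in2) /\ in0

(in3 /\ in2) /\ in0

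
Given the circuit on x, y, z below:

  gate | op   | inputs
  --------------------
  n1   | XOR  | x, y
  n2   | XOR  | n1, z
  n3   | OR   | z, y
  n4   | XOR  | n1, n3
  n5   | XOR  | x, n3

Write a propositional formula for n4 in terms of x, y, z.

n1 = x XOR y
n3 = z OR y
n4 = n1 XOR n3 = (x XOR y) XOR (z OR y)

(x XOR y) XOR (z OR y)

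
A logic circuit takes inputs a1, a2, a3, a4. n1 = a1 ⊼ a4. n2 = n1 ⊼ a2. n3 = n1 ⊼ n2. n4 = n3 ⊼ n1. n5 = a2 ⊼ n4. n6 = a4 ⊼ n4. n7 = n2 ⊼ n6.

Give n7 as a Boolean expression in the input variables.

n1 = a1 ⊼ a4
n2 = n1 ⊼ a2 = (a1 ⊼ a4) ⊼ a2
n3 = n1 ⊼ n2 = (a1 ⊼ a4) ⊼ ((a1 ⊼ a4) ⊼ a2)
n4 = n3 ⊼ n1 = ((a1 ⊼ a4) ⊼ ((a1 ⊼ a4) ⊼ a2)) ⊼ (a1 ⊼ a4)
n6 = a4 ⊼ n4 = a4 ⊼ (((a1 ⊼ a4) ⊼ ((a1 ⊼ a4) ⊼ a2)) ⊼ (a1 ⊼ a4))
n7 = n2 ⊼ n6 = ((a1 ⊼ a4) ⊼ a2) ⊼ (a4 ⊼ (((a1 ⊼ a4) ⊼ ((a1 ⊼ a4) ⊼ a2)) ⊼ (a1 ⊼ a4)))

((a1 ⊼ a4) ⊼ a2) ⊼ (a4 ⊼ (((a1 ⊼ a4) ⊼ ((a1 ⊼ a4) ⊼ a2)) ⊼ (a1 ⊼ a4)))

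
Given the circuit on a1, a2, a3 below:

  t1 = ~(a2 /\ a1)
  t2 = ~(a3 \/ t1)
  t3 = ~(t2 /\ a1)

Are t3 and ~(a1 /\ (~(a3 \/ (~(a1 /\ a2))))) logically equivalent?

Yes

t1 = ~(a2 /\ a1)
t2 = ~(a3 \/ t1) = ~(a3 \/ (~(a2 /\ a1)))
t3 = ~(t2 /\ a1) = ~((~(a3 \/ (~(a2 /\ a1)))) /\ a1)
At a1=1, a2=1, a3=0: circuit gives 0, formula gives 0.
At a1=0, a2=0, a3=0: circuit gives 1, formula gives 1.
Agrees on all 8 inputs.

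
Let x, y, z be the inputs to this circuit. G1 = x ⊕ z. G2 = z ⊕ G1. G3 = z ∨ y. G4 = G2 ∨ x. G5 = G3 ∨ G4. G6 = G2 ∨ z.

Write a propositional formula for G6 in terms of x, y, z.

(z ⊕ (x ⊕ z)) ∨ z

G1 = x ⊕ z
G2 = z ⊕ G1 = z ⊕ (x ⊕ z)
G6 = G2 ∨ z = (z ⊕ (x ⊕ z)) ∨ z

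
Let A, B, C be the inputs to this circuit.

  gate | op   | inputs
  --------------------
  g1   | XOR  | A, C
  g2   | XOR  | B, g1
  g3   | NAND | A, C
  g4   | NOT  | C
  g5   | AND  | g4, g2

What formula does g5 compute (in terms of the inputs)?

g1 = A XOR C
g2 = B XOR g1 = B XOR (A XOR C)
g4 = NOT C
g5 = g4 AND g2 = NOT C AND (B XOR (A XOR C))

NOT C AND (B XOR (A XOR C))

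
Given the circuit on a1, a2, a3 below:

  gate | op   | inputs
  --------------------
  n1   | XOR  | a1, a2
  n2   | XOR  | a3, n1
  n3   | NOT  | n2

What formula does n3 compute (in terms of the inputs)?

n1 = a1 XOR a2
n2 = a3 XOR n1 = a3 XOR (a1 XOR a2)
n3 = NOT n2 = NOT (a3 XOR (a1 XOR a2))

NOT (a3 XOR (a1 XOR a2))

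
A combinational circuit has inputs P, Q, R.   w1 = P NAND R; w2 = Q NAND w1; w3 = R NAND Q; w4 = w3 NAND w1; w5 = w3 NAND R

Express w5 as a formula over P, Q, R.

w3 = R NAND Q
w5 = w3 NAND R = (R NAND Q) NAND R

(R NAND Q) NAND R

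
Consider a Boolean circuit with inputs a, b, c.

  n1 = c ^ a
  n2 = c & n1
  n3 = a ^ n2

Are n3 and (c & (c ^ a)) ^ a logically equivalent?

Yes

n1 = c ^ a
n2 = c & n1 = c & (c ^ a)
n3 = a ^ n2 = a ^ (c & (c ^ a))
At a=0, b=0, c=0: circuit gives 0, formula gives 0.
At a=0, b=0, c=1: circuit gives 1, formula gives 1.
Agrees on all 8 inputs.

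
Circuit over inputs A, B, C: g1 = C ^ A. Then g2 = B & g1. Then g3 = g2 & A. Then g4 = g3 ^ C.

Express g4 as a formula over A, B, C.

((B & (C ^ A)) & A) ^ C

g1 = C ^ A
g2 = B & g1 = B & (C ^ A)
g3 = g2 & A = (B & (C ^ A)) & A
g4 = g3 ^ C = ((B & (C ^ A)) & A) ^ C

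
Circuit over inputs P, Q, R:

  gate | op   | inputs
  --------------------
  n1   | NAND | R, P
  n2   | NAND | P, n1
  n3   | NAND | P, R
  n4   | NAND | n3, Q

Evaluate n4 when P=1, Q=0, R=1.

n3 = 1 NAND 1 = 0
n4 = 0 NAND 0 = 1

1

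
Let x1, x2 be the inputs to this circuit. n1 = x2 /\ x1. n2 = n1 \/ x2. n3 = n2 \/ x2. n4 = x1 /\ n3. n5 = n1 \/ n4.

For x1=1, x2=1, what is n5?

n1 = 1 /\ 1 = 1
n2 = 1 \/ 1 = 1
n3 = 1 \/ 1 = 1
n4 = 1 /\ 1 = 1
n5 = 1 \/ 1 = 1

1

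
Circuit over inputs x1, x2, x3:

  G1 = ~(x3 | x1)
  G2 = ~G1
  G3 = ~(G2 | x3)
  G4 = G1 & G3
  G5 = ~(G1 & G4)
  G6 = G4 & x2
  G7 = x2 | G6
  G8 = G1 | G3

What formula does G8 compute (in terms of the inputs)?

(~(x3 | x1)) | (~(~(~(x3 | x1)) | x3))

G1 = ~(x3 | x1)
G2 = ~G1 = ~(~(x3 | x1))
G3 = ~(G2 | x3) = ~(~(~(x3 | x1)) | x3)
G8 = G1 | G3 = (~(x3 | x1)) | (~(~(~(x3 | x1)) | x3))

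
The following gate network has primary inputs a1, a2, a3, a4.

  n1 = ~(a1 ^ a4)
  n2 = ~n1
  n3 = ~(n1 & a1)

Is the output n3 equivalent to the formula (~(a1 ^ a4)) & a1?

No

n1 = ~(a1 ^ a4)
n3 = ~(n1 & a1) = ~((~(a1 ^ a4)) & a1)
At a1=0, a2=0, a3=0, a4=0: circuit gives 1, formula gives 0.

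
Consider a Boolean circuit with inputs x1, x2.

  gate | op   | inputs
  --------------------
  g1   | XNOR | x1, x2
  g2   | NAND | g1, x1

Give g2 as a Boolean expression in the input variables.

g1 = x1 XNOR x2
g2 = g1 NAND x1 = (x1 XNOR x2) NAND x1

(x1 XNOR x2) NAND x1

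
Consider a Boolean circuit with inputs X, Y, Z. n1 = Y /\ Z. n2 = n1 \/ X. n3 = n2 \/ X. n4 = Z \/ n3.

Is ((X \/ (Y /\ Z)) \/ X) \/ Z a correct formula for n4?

n1 = Y /\ Z
n2 = n1 \/ X = (Y /\ Z) \/ X
n3 = n2 \/ X = ((Y /\ Z) \/ X) \/ X
n4 = Z \/ n3 = Z \/ (((Y /\ Z) \/ X) \/ X)
At X=0, Y=0, Z=0: circuit gives 0, formula gives 0.
At X=0, Y=0, Z=1: circuit gives 1, formula gives 1.
Agrees on all 8 inputs.

Yes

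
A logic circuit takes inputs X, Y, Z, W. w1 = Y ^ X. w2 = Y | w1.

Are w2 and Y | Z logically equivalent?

No

w1 = Y ^ X
w2 = Y | w1 = Y | (Y ^ X)
At X=0, Y=0, Z=1, W=0: circuit gives 0, formula gives 1.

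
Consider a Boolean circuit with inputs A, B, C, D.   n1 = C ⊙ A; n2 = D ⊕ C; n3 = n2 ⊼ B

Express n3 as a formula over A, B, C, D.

(D ⊕ C) ⊼ B

n2 = D ⊕ C
n3 = n2 ⊼ B = (D ⊕ C) ⊼ B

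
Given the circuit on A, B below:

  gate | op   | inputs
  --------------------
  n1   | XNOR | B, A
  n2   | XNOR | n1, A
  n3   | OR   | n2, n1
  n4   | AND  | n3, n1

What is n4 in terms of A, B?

(((B XNOR A) XNOR A) OR (B XNOR A)) AND (B XNOR A)

n1 = B XNOR A
n2 = n1 XNOR A = (B XNOR A) XNOR A
n3 = n2 OR n1 = ((B XNOR A) XNOR A) OR (B XNOR A)
n4 = n3 AND n1 = (((B XNOR A) XNOR A) OR (B XNOR A)) AND (B XNOR A)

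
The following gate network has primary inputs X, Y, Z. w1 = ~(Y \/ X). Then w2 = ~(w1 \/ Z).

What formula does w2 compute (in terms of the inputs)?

~((~(Y \/ X)) \/ Z)

w1 = ~(Y \/ X)
w2 = ~(w1 \/ Z) = ~((~(Y \/ X)) \/ Z)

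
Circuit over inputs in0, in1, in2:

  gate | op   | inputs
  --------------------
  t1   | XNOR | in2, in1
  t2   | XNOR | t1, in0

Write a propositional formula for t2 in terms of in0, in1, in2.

t1 = in2 XNOR in1
t2 = t1 XNOR in0 = (in2 XNOR in1) XNOR in0

(in2 XNOR in1) XNOR in0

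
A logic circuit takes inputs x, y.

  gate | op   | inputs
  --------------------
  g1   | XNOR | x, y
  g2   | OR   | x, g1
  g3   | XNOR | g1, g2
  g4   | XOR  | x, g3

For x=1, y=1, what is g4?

0

g1 = 1 XNOR 1 = 1
g2 = 1 OR 1 = 1
g3 = 1 XNOR 1 = 1
g4 = 1 XOR 1 = 0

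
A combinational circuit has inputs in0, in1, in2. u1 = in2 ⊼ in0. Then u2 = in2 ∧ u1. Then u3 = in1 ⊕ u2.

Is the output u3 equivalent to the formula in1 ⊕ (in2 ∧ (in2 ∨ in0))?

u1 = in2 ⊼ in0
u2 = in2 ∧ u1 = in2 ∧ (in2 ⊼ in0)
u3 = in1 ⊕ u2 = in1 ⊕ (in2 ∧ (in2 ⊼ in0))
At in0=1, in1=0, in2=1: circuit gives 0, formula gives 1.

No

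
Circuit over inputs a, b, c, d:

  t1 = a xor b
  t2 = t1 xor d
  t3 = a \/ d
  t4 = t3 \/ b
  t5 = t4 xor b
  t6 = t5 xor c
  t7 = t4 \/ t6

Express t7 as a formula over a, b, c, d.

((a \/ d) \/ b) \/ ((((a \/ d) \/ b) xor b) xor c)

t3 = a \/ d
t4 = t3 \/ b = (a \/ d) \/ b
t5 = t4 xor b = ((a \/ d) \/ b) xor b
t6 = t5 xor c = (((a \/ d) \/ b) xor b) xor c
t7 = t4 \/ t6 = ((a \/ d) \/ b) \/ ((((a \/ d) \/ b) xor b) xor c)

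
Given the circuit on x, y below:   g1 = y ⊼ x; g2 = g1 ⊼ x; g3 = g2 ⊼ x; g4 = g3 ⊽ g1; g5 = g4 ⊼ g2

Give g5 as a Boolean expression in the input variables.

((((y ⊼ x) ⊼ x) ⊼ x) ⊽ (y ⊼ x)) ⊼ ((y ⊼ x) ⊼ x)

g1 = y ⊼ x
g2 = g1 ⊼ x = (y ⊼ x) ⊼ x
g3 = g2 ⊼ x = ((y ⊼ x) ⊼ x) ⊼ x
g4 = g3 ⊽ g1 = (((y ⊼ x) ⊼ x) ⊼ x) ⊽ (y ⊼ x)
g5 = g4 ⊼ g2 = ((((y ⊼ x) ⊼ x) ⊼ x) ⊽ (y ⊼ x)) ⊼ ((y ⊼ x) ⊼ x)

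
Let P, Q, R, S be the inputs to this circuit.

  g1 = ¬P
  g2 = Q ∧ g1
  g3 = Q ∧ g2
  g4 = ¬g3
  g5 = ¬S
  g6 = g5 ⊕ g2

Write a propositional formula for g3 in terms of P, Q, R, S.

g1 = ¬P
g2 = Q ∧ g1 = Q ∧ ¬P
g3 = Q ∧ g2 = Q ∧ (Q ∧ ¬P)

Q ∧ (Q ∧ ¬P)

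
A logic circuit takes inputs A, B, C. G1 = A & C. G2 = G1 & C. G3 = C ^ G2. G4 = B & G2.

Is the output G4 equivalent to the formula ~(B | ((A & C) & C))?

No

G1 = A & C
G2 = G1 & C = (A & C) & C
G4 = B & G2 = B & ((A & C) & C)
At A=0, B=0, C=0: circuit gives 0, formula gives 1.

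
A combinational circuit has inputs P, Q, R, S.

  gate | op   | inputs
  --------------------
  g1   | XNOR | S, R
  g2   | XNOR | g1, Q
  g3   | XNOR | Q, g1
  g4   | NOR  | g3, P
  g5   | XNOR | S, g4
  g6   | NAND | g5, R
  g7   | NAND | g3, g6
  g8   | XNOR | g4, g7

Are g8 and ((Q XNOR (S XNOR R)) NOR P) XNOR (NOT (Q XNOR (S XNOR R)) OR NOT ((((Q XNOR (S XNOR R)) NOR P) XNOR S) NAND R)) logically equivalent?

g1 = S XNOR R
g3 = Q XNOR g1 = Q XNOR (S XNOR R)
g4 = g3 NOR P = (Q XNOR (S XNOR R)) NOR P
g5 = S XNOR g4 = S XNOR ((Q XNOR (S XNOR R)) NOR P)
g6 = g5 NAND R = (S XNOR ((Q XNOR (S XNOR R)) NOR P)) NAND R
g7 = g3 NAND g6 = (Q XNOR (S XNOR R)) NAND ((S XNOR ((Q XNOR (S XNOR R)) NOR P)) NAND R)
g8 = g4 XNOR g7 = ((Q XNOR (S XNOR R)) NOR P) XNOR ((Q XNOR (S XNOR R)) NAND ((S XNOR ((Q XNOR (S XNOR R)) NOR P)) NAND R))
At P=0, Q=0, R=1, S=0: circuit gives 0, formula gives 0.
At P=0, Q=0, R=0, S=0: circuit gives 1, formula gives 1.
Agrees on all 16 inputs.

Yes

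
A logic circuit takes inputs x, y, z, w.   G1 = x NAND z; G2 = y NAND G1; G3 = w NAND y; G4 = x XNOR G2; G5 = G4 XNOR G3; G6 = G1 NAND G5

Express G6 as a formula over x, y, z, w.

G1 = x NAND z
G2 = y NAND G1 = y NAND (x NAND z)
G3 = w NAND y
G4 = x XNOR G2 = x XNOR (y NAND (x NAND z))
G5 = G4 XNOR G3 = (x XNOR (y NAND (x NAND z))) XNOR (w NAND y)
G6 = G1 NAND G5 = (x NAND z) NAND ((x XNOR (y NAND (x NAND z))) XNOR (w NAND y))

(x NAND z) NAND ((x XNOR (y NAND (x NAND z))) XNOR (w NAND y))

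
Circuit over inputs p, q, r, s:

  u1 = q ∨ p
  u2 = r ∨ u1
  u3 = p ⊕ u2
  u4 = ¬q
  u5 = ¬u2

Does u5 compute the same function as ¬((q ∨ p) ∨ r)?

Yes

u1 = q ∨ p
u2 = r ∨ u1 = r ∨ (q ∨ p)
u5 = ¬u2 = ¬(r ∨ (q ∨ p))
At p=0, q=0, r=1, s=0: circuit gives 0, formula gives 0.
At p=0, q=0, r=0, s=0: circuit gives 1, formula gives 1.
Agrees on all 16 inputs.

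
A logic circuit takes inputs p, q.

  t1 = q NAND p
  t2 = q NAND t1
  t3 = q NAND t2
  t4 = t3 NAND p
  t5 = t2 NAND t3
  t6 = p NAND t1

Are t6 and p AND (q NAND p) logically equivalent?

No

t1 = q NAND p
t6 = p NAND t1 = p NAND (q NAND p)
At p=0, q=0: circuit gives 1, formula gives 0.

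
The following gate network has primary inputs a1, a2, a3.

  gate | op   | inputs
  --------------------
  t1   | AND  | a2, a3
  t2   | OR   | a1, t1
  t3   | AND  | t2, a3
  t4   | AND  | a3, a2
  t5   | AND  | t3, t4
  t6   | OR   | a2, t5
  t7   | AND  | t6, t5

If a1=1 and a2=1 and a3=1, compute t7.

1

t1 = 1 AND 1 = 1
t2 = 1 OR 1 = 1
t3 = 1 AND 1 = 1
t4 = 1 AND 1 = 1
t5 = 1 AND 1 = 1
t6 = 1 OR 1 = 1
t7 = 1 AND 1 = 1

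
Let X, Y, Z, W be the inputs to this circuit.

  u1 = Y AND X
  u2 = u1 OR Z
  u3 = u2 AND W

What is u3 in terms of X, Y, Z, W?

u1 = Y AND X
u2 = u1 OR Z = (Y AND X) OR Z
u3 = u2 AND W = ((Y AND X) OR Z) AND W

((Y AND X) OR Z) AND W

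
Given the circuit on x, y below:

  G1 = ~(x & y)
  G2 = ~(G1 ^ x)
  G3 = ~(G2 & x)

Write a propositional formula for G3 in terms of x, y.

~((~((~(x & y)) ^ x)) & x)

G1 = ~(x & y)
G2 = ~(G1 ^ x) = ~((~(x & y)) ^ x)
G3 = ~(G2 & x) = ~((~((~(x & y)) ^ x)) & x)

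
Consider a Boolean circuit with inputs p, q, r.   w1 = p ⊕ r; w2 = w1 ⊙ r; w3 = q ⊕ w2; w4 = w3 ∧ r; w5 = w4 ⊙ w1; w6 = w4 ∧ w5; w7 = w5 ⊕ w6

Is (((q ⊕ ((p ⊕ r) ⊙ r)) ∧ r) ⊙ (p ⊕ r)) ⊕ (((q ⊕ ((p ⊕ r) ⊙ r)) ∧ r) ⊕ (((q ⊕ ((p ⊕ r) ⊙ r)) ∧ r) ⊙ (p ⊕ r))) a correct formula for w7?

No

w1 = p ⊕ r
w2 = w1 ⊙ r = (p ⊕ r) ⊙ r
w3 = q ⊕ w2 = q ⊕ ((p ⊕ r) ⊙ r)
w4 = w3 ∧ r = (q ⊕ ((p ⊕ r) ⊙ r)) ∧ r
w5 = w4 ⊙ w1 = ((q ⊕ ((p ⊕ r) ⊙ r)) ∧ r) ⊙ (p ⊕ r)
w6 = w4 ∧ w5 = ((q ⊕ ((p ⊕ r) ⊙ r)) ∧ r) ∧ (((q ⊕ ((p ⊕ r) ⊙ r)) ∧ r) ⊙ (p ⊕ r))
w7 = w5 ⊕ w6 = (((q ⊕ ((p ⊕ r) ⊙ r)) ∧ r) ⊙ (p ⊕ r)) ⊕ (((q ⊕ ((p ⊕ r) ⊙ r)) ∧ r) ∧ (((q ⊕ ((p ⊕ r) ⊙ r)) ∧ r) ⊙ (p ⊕ r)))
At p=0, q=0, r=0: circuit gives 1, formula gives 0.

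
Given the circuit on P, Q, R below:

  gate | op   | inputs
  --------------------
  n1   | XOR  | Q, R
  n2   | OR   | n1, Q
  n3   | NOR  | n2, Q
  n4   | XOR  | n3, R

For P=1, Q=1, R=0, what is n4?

0

n1 = 1 XOR 0 = 1
n2 = 1 OR 1 = 1
n3 = 1 NOR 1 = 0
n4 = 0 XOR 0 = 0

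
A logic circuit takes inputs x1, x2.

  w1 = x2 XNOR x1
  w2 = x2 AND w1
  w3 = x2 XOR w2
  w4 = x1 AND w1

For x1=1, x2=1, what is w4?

w1 = 1 XNOR 1 = 1
w4 = 1 AND 1 = 1

1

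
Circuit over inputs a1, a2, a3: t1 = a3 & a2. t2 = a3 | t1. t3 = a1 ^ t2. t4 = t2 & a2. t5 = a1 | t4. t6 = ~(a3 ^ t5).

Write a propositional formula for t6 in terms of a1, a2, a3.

~(a3 ^ (a1 | ((a3 | (a3 & a2)) & a2)))

t1 = a3 & a2
t2 = a3 | t1 = a3 | (a3 & a2)
t4 = t2 & a2 = (a3 | (a3 & a2)) & a2
t5 = a1 | t4 = a1 | ((a3 | (a3 & a2)) & a2)
t6 = ~(a3 ^ t5) = ~(a3 ^ (a1 | ((a3 | (a3 & a2)) & a2)))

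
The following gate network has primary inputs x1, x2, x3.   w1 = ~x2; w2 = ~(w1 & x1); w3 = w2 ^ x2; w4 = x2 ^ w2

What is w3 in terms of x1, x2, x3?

(~(~x2 & x1)) ^ x2

w1 = ~x2
w2 = ~(w1 & x1) = ~(~x2 & x1)
w3 = w2 ^ x2 = (~(~x2 & x1)) ^ x2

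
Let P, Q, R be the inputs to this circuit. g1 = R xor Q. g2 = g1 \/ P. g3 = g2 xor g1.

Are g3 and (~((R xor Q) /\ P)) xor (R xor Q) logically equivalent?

No

g1 = R xor Q
g2 = g1 \/ P = (R xor Q) \/ P
g3 = g2 xor g1 = ((R xor Q) \/ P) xor (R xor Q)
At P=0, Q=0, R=0: circuit gives 0, formula gives 1.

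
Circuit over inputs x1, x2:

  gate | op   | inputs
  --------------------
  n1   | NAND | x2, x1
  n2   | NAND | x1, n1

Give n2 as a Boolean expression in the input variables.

n1 = x2 NAND x1
n2 = x1 NAND n1 = x1 NAND (x2 NAND x1)

x1 NAND (x2 NAND x1)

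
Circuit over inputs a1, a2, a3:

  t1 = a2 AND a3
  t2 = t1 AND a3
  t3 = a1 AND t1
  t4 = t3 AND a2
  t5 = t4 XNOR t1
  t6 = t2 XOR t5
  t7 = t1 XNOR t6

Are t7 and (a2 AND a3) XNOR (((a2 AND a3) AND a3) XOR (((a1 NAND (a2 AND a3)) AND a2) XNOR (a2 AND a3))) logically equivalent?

No

t1 = a2 AND a3
t2 = t1 AND a3 = (a2 AND a3) AND a3
t3 = a1 AND t1 = a1 AND (a2 AND a3)
t4 = t3 AND a2 = (a1 AND (a2 AND a3)) AND a2
t5 = t4 XNOR t1 = ((a1 AND (a2 AND a3)) AND a2) XNOR (a2 AND a3)
t6 = t2 XOR t5 = ((a2 AND a3) AND a3) XOR (((a1 AND (a2 AND a3)) AND a2) XNOR (a2 AND a3))
t7 = t1 XNOR t6 = (a2 AND a3) XNOR (((a2 AND a3) AND a3) XOR (((a1 AND (a2 AND a3)) AND a2) XNOR (a2 AND a3)))
At a1=0, a2=1, a3=0: circuit gives 0, formula gives 1.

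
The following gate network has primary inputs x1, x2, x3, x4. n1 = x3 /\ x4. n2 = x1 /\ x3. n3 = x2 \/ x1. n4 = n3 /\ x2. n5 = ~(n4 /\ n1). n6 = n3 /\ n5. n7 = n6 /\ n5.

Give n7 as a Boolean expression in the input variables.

n1 = x3 /\ x4
n3 = x2 \/ x1
n4 = n3 /\ x2 = (x2 \/ x1) /\ x2
n5 = ~(n4 /\ n1) = ~(((x2 \/ x1) /\ x2) /\ (x3 /\ x4))
n6 = n3 /\ n5 = (x2 \/ x1) /\ (~(((x2 \/ x1) /\ x2) /\ (x3 /\ x4)))
n7 = n6 /\ n5 = ((x2 \/ x1) /\ (~(((x2 \/ x1) /\ x2) /\ (x3 /\ x4)))) /\ (~(((x2 \/ x1) /\ x2) /\ (x3 /\ x4)))

((x2 \/ x1) /\ (~(((x2 \/ x1) /\ x2) /\ (x3 /\ x4)))) /\ (~(((x2 \/ x1) /\ x2) /\ (x3 /\ x4)))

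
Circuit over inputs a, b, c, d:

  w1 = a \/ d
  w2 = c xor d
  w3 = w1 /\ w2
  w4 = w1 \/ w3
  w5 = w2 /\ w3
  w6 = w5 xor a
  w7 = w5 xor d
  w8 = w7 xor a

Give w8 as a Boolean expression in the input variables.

w1 = a \/ d
w2 = c xor d
w3 = w1 /\ w2 = (a \/ d) /\ (c xor d)
w5 = w2 /\ w3 = (c xor d) /\ ((a \/ d) /\ (c xor d))
w7 = w5 xor d = ((c xor d) /\ ((a \/ d) /\ (c xor d))) xor d
w8 = w7 xor a = (((c xor d) /\ ((a \/ d) /\ (c xor d))) xor d) xor a

(((c xor d) /\ ((a \/ d) /\ (c xor d))) xor d) xor a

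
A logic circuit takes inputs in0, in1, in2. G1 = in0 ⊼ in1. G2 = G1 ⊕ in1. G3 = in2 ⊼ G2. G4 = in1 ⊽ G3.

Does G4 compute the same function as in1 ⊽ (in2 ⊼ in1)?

G1 = in0 ⊼ in1
G2 = G1 ⊕ in1 = (in0 ⊼ in1) ⊕ in1
G3 = in2 ⊼ G2 = in2 ⊼ ((in0 ⊼ in1) ⊕ in1)
G4 = in1 ⊽ G3 = in1 ⊽ (in2 ⊼ ((in0 ⊼ in1) ⊕ in1))
At in0=0, in1=0, in2=1: circuit gives 1, formula gives 0.

No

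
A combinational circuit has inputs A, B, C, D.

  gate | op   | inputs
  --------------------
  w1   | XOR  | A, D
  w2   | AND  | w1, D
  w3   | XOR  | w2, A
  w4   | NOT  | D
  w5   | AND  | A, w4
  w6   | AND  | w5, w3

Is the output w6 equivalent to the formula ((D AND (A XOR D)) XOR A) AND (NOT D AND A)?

w1 = A XOR D
w2 = w1 AND D = (A XOR D) AND D
w3 = w2 XOR A = ((A XOR D) AND D) XOR A
w4 = NOT D
w5 = A AND w4 = A AND NOT D
w6 = w5 AND w3 = (A AND NOT D) AND (((A XOR D) AND D) XOR A)
At A=0, B=0, C=0, D=0: circuit gives 0, formula gives 0.
At A=1, B=0, C=0, D=0: circuit gives 1, formula gives 1.
Agrees on all 16 inputs.

Yes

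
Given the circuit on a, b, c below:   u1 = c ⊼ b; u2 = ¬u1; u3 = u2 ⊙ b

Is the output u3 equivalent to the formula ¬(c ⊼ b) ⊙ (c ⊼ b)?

No

u1 = c ⊼ b
u2 = ¬u1 = ¬(c ⊼ b)
u3 = u2 ⊙ b = ¬(c ⊼ b) ⊙ b
At a=0, b=0, c=0: circuit gives 1, formula gives 0.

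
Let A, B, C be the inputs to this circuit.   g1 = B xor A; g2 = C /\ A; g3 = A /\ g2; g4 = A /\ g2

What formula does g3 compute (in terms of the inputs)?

A /\ (C /\ A)

g2 = C /\ A
g3 = A /\ g2 = A /\ (C /\ A)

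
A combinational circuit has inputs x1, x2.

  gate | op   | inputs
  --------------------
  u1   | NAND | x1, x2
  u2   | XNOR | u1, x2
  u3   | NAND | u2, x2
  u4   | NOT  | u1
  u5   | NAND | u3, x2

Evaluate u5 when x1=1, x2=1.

u1 = 1 NAND 1 = 0
u2 = 0 XNOR 1 = 0
u3 = 0 NAND 1 = 1
u5 = 1 NAND 1 = 0

0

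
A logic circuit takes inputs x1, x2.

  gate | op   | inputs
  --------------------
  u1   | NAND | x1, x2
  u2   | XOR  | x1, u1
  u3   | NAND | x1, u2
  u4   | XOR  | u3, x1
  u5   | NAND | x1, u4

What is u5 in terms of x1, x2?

u1 = x1 NAND x2
u2 = x1 XOR u1 = x1 XOR (x1 NAND x2)
u3 = x1 NAND u2 = x1 NAND (x1 XOR (x1 NAND x2))
u4 = u3 XOR x1 = (x1 NAND (x1 XOR (x1 NAND x2))) XOR x1
u5 = x1 NAND u4 = x1 NAND ((x1 NAND (x1 XOR (x1 NAND x2))) XOR x1)

x1 NAND ((x1 NAND (x1 XOR (x1 NAND x2))) XOR x1)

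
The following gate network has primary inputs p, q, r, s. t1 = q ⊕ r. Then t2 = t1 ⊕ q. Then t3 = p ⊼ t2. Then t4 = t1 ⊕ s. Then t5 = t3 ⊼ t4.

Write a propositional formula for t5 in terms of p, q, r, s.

(p ⊼ ((q ⊕ r) ⊕ q)) ⊼ ((q ⊕ r) ⊕ s)

t1 = q ⊕ r
t2 = t1 ⊕ q = (q ⊕ r) ⊕ q
t3 = p ⊼ t2 = p ⊼ ((q ⊕ r) ⊕ q)
t4 = t1 ⊕ s = (q ⊕ r) ⊕ s
t5 = t3 ⊼ t4 = (p ⊼ ((q ⊕ r) ⊕ q)) ⊼ ((q ⊕ r) ⊕ s)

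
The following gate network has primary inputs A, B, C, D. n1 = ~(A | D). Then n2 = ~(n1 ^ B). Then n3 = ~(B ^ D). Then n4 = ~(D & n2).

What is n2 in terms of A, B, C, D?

~((~(A | D)) ^ B)

n1 = ~(A | D)
n2 = ~(n1 ^ B) = ~((~(A | D)) ^ B)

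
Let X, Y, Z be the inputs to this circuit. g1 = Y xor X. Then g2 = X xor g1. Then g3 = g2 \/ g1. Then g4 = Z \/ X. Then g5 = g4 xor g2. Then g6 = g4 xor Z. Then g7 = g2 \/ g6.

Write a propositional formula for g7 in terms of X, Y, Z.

(X xor (Y xor X)) \/ ((Z \/ X) xor Z)

g1 = Y xor X
g2 = X xor g1 = X xor (Y xor X)
g4 = Z \/ X
g6 = g4 xor Z = (Z \/ X) xor Z
g7 = g2 \/ g6 = (X xor (Y xor X)) \/ ((Z \/ X) xor Z)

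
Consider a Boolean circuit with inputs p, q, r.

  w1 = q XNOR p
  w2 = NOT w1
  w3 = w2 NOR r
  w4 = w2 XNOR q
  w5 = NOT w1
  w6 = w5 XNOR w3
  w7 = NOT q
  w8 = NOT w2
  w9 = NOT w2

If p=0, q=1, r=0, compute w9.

0

w1 = 1 XNOR 0 = 0
w2 = NOT 0 = 1
w9 = NOT 1 = 0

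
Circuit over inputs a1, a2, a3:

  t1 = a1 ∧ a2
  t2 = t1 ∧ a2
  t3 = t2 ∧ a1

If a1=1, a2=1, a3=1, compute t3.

t1 = 1 ∧ 1 = 1
t2 = 1 ∧ 1 = 1
t3 = 1 ∧ 1 = 1

1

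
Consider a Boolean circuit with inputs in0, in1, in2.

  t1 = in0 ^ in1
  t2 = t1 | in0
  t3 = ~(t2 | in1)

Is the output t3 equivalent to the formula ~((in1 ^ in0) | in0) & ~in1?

t1 = in0 ^ in1
t2 = t1 | in0 = (in0 ^ in1) | in0
t3 = ~(t2 | in1) = ~(((in0 ^ in1) | in0) | in1)
At in0=0, in1=1, in2=0: circuit gives 0, formula gives 0.
At in0=0, in1=0, in2=0: circuit gives 1, formula gives 1.
Agrees on all 8 inputs.

Yes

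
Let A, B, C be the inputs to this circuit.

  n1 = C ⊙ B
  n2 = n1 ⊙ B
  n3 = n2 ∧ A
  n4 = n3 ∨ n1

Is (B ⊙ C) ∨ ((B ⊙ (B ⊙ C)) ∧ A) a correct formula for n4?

n1 = C ⊙ B
n2 = n1 ⊙ B = (C ⊙ B) ⊙ B
n3 = n2 ∧ A = ((C ⊙ B) ⊙ B) ∧ A
n4 = n3 ∨ n1 = (((C ⊙ B) ⊙ B) ∧ A) ∨ (C ⊙ B)
At A=0, B=0, C=1: circuit gives 0, formula gives 0.
At A=0, B=0, C=0: circuit gives 1, formula gives 1.
Agrees on all 8 inputs.

Yes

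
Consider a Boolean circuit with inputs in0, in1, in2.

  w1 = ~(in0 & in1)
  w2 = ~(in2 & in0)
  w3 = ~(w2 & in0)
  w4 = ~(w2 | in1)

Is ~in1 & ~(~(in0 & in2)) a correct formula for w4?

Yes

w2 = ~(in2 & in0)
w4 = ~(w2 | in1) = ~((~(in2 & in0)) | in1)
At in0=0, in1=0, in2=0: circuit gives 0, formula gives 0.
At in0=1, in1=0, in2=1: circuit gives 1, formula gives 1.
Agrees on all 8 inputs.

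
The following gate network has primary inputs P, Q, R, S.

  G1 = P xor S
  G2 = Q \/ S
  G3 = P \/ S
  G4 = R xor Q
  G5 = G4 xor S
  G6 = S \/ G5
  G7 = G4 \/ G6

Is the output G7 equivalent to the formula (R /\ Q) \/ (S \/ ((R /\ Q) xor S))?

No

G4 = R xor Q
G5 = G4 xor S = (R xor Q) xor S
G6 = S \/ G5 = S \/ ((R xor Q) xor S)
G7 = G4 \/ G6 = (R xor Q) \/ (S \/ ((R xor Q) xor S))
At P=0, Q=0, R=1, S=0: circuit gives 1, formula gives 0.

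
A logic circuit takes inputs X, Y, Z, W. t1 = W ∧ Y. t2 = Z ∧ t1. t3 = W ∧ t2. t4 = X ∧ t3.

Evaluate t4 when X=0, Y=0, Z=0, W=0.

0

t1 = 0 ∧ 0 = 0
t2 = 0 ∧ 0 = 0
t3 = 0 ∧ 0 = 0
t4 = 0 ∧ 0 = 0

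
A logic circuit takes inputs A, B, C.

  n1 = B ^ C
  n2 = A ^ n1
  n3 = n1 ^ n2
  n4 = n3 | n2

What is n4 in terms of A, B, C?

((B ^ C) ^ (A ^ (B ^ C))) | (A ^ (B ^ C))

n1 = B ^ C
n2 = A ^ n1 = A ^ (B ^ C)
n3 = n1 ^ n2 = (B ^ C) ^ (A ^ (B ^ C))
n4 = n3 | n2 = ((B ^ C) ^ (A ^ (B ^ C))) | (A ^ (B ^ C))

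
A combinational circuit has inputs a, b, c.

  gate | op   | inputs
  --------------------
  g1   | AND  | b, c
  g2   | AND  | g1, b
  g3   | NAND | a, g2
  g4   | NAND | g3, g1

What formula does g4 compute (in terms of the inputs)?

(a NAND ((b AND c) AND b)) NAND (b AND c)

g1 = b AND c
g2 = g1 AND b = (b AND c) AND b
g3 = a NAND g2 = a NAND ((b AND c) AND b)
g4 = g3 NAND g1 = (a NAND ((b AND c) AND b)) NAND (b AND c)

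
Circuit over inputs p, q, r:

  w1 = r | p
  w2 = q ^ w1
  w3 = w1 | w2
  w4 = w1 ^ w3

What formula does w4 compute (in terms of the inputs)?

w1 = r | p
w2 = q ^ w1 = q ^ (r | p)
w3 = w1 | w2 = (r | p) | (q ^ (r | p))
w4 = w1 ^ w3 = (r | p) ^ ((r | p) | (q ^ (r | p)))

(r | p) ^ ((r | p) | (q ^ (r | p)))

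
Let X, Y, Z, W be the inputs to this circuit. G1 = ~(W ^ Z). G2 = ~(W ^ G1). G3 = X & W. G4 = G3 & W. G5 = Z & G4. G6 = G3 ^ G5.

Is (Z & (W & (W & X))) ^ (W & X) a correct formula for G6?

G3 = X & W
G4 = G3 & W = (X & W) & W
G5 = Z & G4 = Z & ((X & W) & W)
G6 = G3 ^ G5 = (X & W) ^ (Z & ((X & W) & W))
At X=0, Y=0, Z=0, W=0: circuit gives 0, formula gives 0.
At X=1, Y=0, Z=0, W=1: circuit gives 1, formula gives 1.
Agrees on all 16 inputs.

Yes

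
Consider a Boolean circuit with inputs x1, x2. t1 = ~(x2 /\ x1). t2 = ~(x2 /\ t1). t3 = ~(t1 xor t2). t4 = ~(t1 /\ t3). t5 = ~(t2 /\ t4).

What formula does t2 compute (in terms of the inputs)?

~(x2 /\ (~(x2 /\ x1)))

t1 = ~(x2 /\ x1)
t2 = ~(x2 /\ t1) = ~(x2 /\ (~(x2 /\ x1)))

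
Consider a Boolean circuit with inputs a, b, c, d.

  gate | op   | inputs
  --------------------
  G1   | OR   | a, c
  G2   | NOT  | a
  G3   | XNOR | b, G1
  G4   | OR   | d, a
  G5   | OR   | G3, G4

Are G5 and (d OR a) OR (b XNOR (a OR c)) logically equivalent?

G1 = a OR c
G3 = b XNOR G1 = b XNOR (a OR c)
G4 = d OR a
G5 = G3 OR G4 = (b XNOR (a OR c)) OR (d OR a)
At a=0, b=0, c=1, d=0: circuit gives 0, formula gives 0.
At a=0, b=0, c=0, d=0: circuit gives 1, formula gives 1.
Agrees on all 16 inputs.

Yes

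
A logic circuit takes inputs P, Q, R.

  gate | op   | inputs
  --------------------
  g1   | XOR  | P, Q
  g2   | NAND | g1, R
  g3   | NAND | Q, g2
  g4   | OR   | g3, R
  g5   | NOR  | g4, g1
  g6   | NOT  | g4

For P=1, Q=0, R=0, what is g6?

0

g1 = 1 XOR 0 = 1
g2 = 1 NAND 0 = 1
g3 = 0 NAND 1 = 1
g4 = 1 OR 0 = 1
g6 = NOT 1 = 0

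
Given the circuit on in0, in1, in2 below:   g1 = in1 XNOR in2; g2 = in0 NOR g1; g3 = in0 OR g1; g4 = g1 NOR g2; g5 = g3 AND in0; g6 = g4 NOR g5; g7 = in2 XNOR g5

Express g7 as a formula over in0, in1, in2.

in2 XNOR ((in0 OR (in1 XNOR in2)) AND in0)

g1 = in1 XNOR in2
g3 = in0 OR g1 = in0 OR (in1 XNOR in2)
g5 = g3 AND in0 = (in0 OR (in1 XNOR in2)) AND in0
g7 = in2 XNOR g5 = in2 XNOR ((in0 OR (in1 XNOR in2)) AND in0)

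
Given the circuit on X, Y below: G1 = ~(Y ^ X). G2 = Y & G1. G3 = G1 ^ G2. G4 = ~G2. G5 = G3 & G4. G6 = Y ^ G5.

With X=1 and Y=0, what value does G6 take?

0

G1 = ~(0 ^ 1) = 0
G2 = 0 & 0 = 0
G3 = 0 ^ 0 = 0
G4 = ~0 = 1
G5 = 0 & 1 = 0
G6 = 0 ^ 0 = 0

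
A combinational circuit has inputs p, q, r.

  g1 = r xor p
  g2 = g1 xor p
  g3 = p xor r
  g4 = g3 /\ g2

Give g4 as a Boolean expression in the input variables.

(p xor r) /\ ((r xor p) xor p)

g1 = r xor p
g2 = g1 xor p = (r xor p) xor p
g3 = p xor r
g4 = g3 /\ g2 = (p xor r) /\ ((r xor p) xor p)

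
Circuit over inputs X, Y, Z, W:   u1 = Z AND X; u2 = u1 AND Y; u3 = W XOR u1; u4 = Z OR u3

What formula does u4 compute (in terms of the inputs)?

Z OR (W XOR (Z AND X))

u1 = Z AND X
u3 = W XOR u1 = W XOR (Z AND X)
u4 = Z OR u3 = Z OR (W XOR (Z AND X))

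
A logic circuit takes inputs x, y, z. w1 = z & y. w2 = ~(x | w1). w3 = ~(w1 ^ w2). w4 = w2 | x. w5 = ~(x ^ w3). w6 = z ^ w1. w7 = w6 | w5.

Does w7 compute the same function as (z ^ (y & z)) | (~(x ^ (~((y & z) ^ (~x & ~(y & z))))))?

w1 = z & y
w2 = ~(x | w1) = ~(x | (z & y))
w3 = ~(w1 ^ w2) = ~((z & y) ^ (~(x | (z & y))))
w5 = ~(x ^ w3) = ~(x ^ (~((z & y) ^ (~(x | (z & y))))))
w6 = z ^ w1 = z ^ (z & y)
w7 = w6 | w5 = (z ^ (z & y)) | (~(x ^ (~((z & y) ^ (~(x | (z & y)))))))
At x=1, y=1, z=1: circuit gives 0, formula gives 0.
At x=0, y=0, z=0: circuit gives 1, formula gives 1.
Agrees on all 8 inputs.

Yes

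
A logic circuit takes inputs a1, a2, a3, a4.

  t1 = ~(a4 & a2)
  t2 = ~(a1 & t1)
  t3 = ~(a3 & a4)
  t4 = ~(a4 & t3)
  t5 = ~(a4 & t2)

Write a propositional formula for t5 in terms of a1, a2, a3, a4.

t1 = ~(a4 & a2)
t2 = ~(a1 & t1) = ~(a1 & (~(a4 & a2)))
t5 = ~(a4 & t2) = ~(a4 & (~(a1 & (~(a4 & a2)))))

~(a4 & (~(a1 & (~(a4 & a2)))))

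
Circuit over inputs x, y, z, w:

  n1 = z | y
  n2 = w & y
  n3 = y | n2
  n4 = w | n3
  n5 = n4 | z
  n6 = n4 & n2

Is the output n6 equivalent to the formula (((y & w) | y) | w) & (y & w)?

n2 = w & y
n3 = y | n2 = y | (w & y)
n4 = w | n3 = w | (y | (w & y))
n6 = n4 & n2 = (w | (y | (w & y))) & (w & y)
At x=0, y=0, z=0, w=0: circuit gives 0, formula gives 0.
At x=0, y=1, z=0, w=1: circuit gives 1, formula gives 1.
Agrees on all 16 inputs.

Yes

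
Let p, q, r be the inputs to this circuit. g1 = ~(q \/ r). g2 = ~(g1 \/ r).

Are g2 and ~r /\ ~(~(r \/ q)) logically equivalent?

Yes

g1 = ~(q \/ r)
g2 = ~(g1 \/ r) = ~((~(q \/ r)) \/ r)
At p=0, q=0, r=0: circuit gives 0, formula gives 0.
At p=0, q=1, r=0: circuit gives 1, formula gives 1.
Agrees on all 8 inputs.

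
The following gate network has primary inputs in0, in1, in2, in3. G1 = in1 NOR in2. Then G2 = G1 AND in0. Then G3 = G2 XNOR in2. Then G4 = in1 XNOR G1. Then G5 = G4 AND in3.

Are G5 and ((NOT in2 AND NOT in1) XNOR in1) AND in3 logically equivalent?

G1 = in1 NOR in2
G4 = in1 XNOR G1 = in1 XNOR (in1 NOR in2)
G5 = G4 AND in3 = (in1 XNOR (in1 NOR in2)) AND in3
At in0=0, in1=0, in2=0, in3=0: circuit gives 0, formula gives 0.
At in0=0, in1=0, in2=1, in3=1: circuit gives 1, formula gives 1.
Agrees on all 16 inputs.

Yes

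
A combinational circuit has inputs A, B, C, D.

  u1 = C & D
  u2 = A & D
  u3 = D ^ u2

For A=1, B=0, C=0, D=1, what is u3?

u2 = 1 & 1 = 1
u3 = 1 ^ 1 = 0

0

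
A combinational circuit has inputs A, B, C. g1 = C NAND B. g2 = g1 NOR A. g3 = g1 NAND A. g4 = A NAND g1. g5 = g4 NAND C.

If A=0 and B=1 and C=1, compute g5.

g1 = 1 NAND 1 = 0
g4 = 0 NAND 0 = 1
g5 = 1 NAND 1 = 0

0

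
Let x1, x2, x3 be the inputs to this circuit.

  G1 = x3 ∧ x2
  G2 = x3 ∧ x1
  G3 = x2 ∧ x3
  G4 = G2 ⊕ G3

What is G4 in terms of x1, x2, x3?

G2 = x3 ∧ x1
G3 = x2 ∧ x3
G4 = G2 ⊕ G3 = (x3 ∧ x1) ⊕ (x2 ∧ x3)

(x3 ∧ x1) ⊕ (x2 ∧ x3)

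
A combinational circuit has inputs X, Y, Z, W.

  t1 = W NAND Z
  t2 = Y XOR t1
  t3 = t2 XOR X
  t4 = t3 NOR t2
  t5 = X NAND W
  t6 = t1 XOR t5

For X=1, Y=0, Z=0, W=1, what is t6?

t1 = 1 NAND 0 = 1
t5 = 1 NAND 1 = 0
t6 = 1 XOR 0 = 1

1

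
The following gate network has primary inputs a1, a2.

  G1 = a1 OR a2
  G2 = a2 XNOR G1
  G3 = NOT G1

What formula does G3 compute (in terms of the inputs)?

G1 = a1 OR a2
G3 = NOT G1 = NOT (a1 OR a2)

NOT (a1 OR a2)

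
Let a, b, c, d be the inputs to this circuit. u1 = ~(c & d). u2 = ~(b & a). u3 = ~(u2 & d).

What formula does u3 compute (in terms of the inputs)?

~((~(b & a)) & d)

u2 = ~(b & a)
u3 = ~(u2 & d) = ~((~(b & a)) & d)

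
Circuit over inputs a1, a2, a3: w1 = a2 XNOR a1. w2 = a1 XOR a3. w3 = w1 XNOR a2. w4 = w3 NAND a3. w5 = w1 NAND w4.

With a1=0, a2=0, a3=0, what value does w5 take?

w1 = 0 XNOR 0 = 1
w3 = 1 XNOR 0 = 0
w4 = 0 NAND 0 = 1
w5 = 1 NAND 1 = 0

0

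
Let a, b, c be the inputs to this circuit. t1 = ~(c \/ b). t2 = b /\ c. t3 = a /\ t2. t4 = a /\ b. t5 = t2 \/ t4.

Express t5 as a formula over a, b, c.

(b /\ c) \/ (a /\ b)

t2 = b /\ c
t4 = a /\ b
t5 = t2 \/ t4 = (b /\ c) \/ (a /\ b)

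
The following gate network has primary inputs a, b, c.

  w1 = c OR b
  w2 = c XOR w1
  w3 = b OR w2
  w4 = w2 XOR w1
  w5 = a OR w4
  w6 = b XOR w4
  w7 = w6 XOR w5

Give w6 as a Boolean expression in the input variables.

b XOR ((c XOR (c OR b)) XOR (c OR b))

w1 = c OR b
w2 = c XOR w1 = c XOR (c OR b)
w4 = w2 XOR w1 = (c XOR (c OR b)) XOR (c OR b)
w6 = b XOR w4 = b XOR ((c XOR (c OR b)) XOR (c OR b))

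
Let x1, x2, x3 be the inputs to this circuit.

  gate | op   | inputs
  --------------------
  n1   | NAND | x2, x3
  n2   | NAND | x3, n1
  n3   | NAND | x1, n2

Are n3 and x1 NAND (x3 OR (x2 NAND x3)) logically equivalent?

n1 = x2 NAND x3
n2 = x3 NAND n1 = x3 NAND (x2 NAND x3)
n3 = x1 NAND n2 = x1 NAND (x3 NAND (x2 NAND x3))
At x1=1, x2=0, x3=1: circuit gives 1, formula gives 0.

No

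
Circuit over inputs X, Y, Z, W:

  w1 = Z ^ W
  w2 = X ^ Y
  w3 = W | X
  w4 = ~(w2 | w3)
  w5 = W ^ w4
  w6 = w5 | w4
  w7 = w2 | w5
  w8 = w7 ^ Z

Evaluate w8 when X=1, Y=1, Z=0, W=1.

w2 = 1 ^ 1 = 0
w3 = 1 | 1 = 1
w4 = ~(0 | 1) = 0
w5 = 1 ^ 0 = 1
w7 = 0 | 1 = 1
w8 = 1 ^ 0 = 1

1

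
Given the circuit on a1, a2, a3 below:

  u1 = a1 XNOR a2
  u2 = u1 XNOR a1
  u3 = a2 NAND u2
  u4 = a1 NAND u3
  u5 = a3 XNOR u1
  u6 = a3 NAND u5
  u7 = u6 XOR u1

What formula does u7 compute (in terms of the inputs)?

u1 = a1 XNOR a2
u5 = a3 XNOR u1 = a3 XNOR (a1 XNOR a2)
u6 = a3 NAND u5 = a3 NAND (a3 XNOR (a1 XNOR a2))
u7 = u6 XOR u1 = (a3 NAND (a3 XNOR (a1 XNOR a2))) XOR (a1 XNOR a2)

(a3 NAND (a3 XNOR (a1 XNOR a2))) XOR (a1 XNOR a2)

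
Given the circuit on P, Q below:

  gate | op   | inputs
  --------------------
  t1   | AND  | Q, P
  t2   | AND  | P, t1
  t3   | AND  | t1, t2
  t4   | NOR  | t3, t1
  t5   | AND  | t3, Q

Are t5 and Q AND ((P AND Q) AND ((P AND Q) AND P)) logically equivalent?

t1 = Q AND P
t2 = P AND t1 = P AND (Q AND P)
t3 = t1 AND t2 = (Q AND P) AND (P AND (Q AND P))
t5 = t3 AND Q = ((Q AND P) AND (P AND (Q AND P))) AND Q
At P=0, Q=0: circuit gives 0, formula gives 0.
At P=1, Q=1: circuit gives 1, formula gives 1.
Agrees on all 4 inputs.

Yes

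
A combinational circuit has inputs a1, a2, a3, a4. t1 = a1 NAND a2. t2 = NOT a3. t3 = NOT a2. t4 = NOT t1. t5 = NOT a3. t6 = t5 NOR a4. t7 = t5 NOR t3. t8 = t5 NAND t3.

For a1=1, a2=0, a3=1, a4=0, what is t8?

t3 = NOT 0 = 1
t5 = NOT 1 = 0
t8 = 0 NAND 1 = 1

1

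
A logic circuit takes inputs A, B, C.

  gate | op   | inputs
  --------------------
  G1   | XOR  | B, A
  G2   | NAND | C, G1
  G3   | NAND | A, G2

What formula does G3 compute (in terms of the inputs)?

G1 = B XOR A
G2 = C NAND G1 = C NAND (B XOR A)
G3 = A NAND G2 = A NAND (C NAND (B XOR A))

A NAND (C NAND (B XOR A))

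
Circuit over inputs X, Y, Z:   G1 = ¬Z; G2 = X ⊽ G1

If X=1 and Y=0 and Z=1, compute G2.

0

G1 = ¬1 = 0
G2 = 1 ⊽ 0 = 0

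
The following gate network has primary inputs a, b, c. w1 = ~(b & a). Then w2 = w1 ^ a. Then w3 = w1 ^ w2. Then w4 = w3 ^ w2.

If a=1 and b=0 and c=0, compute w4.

w1 = ~(0 & 1) = 1
w2 = 1 ^ 1 = 0
w3 = 1 ^ 0 = 1
w4 = 1 ^ 0 = 1

1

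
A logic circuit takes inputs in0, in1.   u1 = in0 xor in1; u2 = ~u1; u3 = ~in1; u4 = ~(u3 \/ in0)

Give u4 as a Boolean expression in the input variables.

u3 = ~in1
u4 = ~(u3 \/ in0) = ~(~in1 \/ in0)

~(~in1 \/ in0)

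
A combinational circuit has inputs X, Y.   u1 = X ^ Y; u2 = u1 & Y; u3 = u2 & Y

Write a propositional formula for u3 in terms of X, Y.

((X ^ Y) & Y) & Y

u1 = X ^ Y
u2 = u1 & Y = (X ^ Y) & Y
u3 = u2 & Y = ((X ^ Y) & Y) & Y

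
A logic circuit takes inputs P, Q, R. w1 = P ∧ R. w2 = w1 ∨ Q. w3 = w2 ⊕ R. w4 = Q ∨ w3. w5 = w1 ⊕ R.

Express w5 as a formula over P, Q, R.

(P ∧ R) ⊕ R

w1 = P ∧ R
w5 = w1 ⊕ R = (P ∧ R) ⊕ R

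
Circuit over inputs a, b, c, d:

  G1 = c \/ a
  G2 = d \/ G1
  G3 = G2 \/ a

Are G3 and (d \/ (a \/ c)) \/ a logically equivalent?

G1 = c \/ a
G2 = d \/ G1 = d \/ (c \/ a)
G3 = G2 \/ a = (d \/ (c \/ a)) \/ a
At a=0, b=0, c=0, d=0: circuit gives 0, formula gives 0.
At a=0, b=0, c=0, d=1: circuit gives 1, formula gives 1.
Agrees on all 16 inputs.

Yes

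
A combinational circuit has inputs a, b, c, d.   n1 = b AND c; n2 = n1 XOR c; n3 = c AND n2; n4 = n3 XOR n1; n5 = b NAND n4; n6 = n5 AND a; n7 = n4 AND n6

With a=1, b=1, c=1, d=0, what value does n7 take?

n1 = 1 AND 1 = 1
n2 = 1 XOR 1 = 0
n3 = 1 AND 0 = 0
n4 = 0 XOR 1 = 1
n5 = 1 NAND 1 = 0
n6 = 0 AND 1 = 0
n7 = 1 AND 0 = 0

0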